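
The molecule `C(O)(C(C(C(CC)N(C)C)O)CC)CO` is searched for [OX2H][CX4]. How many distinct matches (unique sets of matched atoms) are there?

3

[OX2H][CX4] is the SMARTS for an aliphatic alcohol: a hydroxyl oxygen bound to an sp3 (X4) carbon.
The molecule carries 3 separate instances of a hydroxyl group (-OH) meeting every constraint; each maps to a distinct set of atoms, giving 3 matches.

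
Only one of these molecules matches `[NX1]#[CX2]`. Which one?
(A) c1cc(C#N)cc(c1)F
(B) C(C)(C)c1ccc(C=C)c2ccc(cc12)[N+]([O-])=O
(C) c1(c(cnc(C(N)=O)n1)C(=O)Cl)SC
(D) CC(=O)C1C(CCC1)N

[NX1]#[CX2] describes a nitrogen triple-bonded to a two-connected carbon (a nitrile).
(A) contains a nitrile (-C#N), which satisfies every atom and bond constraint.
(B) has a nitro group (-[N+](=O)[O-]) but there is no C#N triple bond.
(C) has a primary amide (-C(=O)NH2) but the nitrogen is NX3, not NX1.
(D) has a primary amino group (-NH2) but the nitrogen is NX3 (three connections), not NX1 triple-bonded.
So the answer is (A).

A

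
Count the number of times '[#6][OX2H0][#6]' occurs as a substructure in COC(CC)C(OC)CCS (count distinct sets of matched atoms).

2

[#6][OX2H0][#6] is the SMARTS for an ether: an aliphatic oxygen bridging two carbons with no H on the oxygen.
The molecule carries 2 separate instances of a methoxy ether (-OCH3) meeting every constraint; each maps to a distinct set of atoms, giving 2 matches.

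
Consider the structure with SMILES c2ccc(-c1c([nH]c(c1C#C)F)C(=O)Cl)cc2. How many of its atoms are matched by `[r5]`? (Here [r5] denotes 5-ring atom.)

5

The query [r5] means: r5 matches atoms in a five-membered ring.
Check the 17 heavy atoms by environment: 1× n (aromatic, in 5-ring) → match; 4× c (aromatic, in 5-ring) → match; 3× C (acyclic) → no; 1× O (acyclic) → no; 1× Cl (acyclic) → no; 1× F (acyclic) → no; 6× c (aromatic, in 6-ring) → no.
Summing the matching environments: 1 + 4 = 5 matching atoms.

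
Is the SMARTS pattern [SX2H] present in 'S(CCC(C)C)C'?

No

The pattern [SX2H] describes an aliphatic sulfur with two connections, one being H — a thiol.
The closest candidate here is a methylthio ether (-SCH3), but the sulfur has H0 (bonded to two carbons), not H1. No other fragment satisfies the full query, so there is no match.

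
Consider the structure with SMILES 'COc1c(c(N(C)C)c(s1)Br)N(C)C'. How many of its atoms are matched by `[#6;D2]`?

0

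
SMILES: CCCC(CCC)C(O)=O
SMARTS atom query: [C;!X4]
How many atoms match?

1

The query [C;!X4] means: aliphatic carbon that does not have four total connections.
Check the 10 heavy atoms by environment: 7× C (X4) → no; 1× C (X3) → match; 1× O (X1) → no; 1× O (X2) → no.
That gives 1 matching atom.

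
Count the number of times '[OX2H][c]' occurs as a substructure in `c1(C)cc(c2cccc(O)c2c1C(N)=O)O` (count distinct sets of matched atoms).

2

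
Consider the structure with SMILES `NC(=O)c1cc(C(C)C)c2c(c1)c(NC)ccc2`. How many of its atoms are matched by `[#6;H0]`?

6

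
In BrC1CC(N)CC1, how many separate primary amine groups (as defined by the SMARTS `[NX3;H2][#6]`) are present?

1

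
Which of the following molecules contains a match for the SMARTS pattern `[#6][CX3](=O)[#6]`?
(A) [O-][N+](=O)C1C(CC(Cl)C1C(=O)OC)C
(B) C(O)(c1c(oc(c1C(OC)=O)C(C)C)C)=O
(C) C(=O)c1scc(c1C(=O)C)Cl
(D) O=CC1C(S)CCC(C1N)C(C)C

C

[#6][CX3](=O)[#6] describes a carbonyl carbon (no H) flanked by two carbons (a ketone).
(A) has a methyl-ester group (-C(=O)OCH3) but one neighbour of the carbonyl carbon is O, not C.
(B) has a carboxylic acid group (-C(=O)OH) but one neighbour of the carbonyl carbon is O, not C.
(C) contains an acetyl/ketone group (-C(=O)CH3), which satisfies every atom and bond constraint.
(D) has an aldehyde (-CHO) but the carbonyl carbon has H1, so it is not flanked by two carbons.
So the answer is (C).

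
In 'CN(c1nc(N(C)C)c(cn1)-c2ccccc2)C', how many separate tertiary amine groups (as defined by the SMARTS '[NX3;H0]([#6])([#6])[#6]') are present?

2

[NX3;H0]([#6])([#6])[#6] is the SMARTS for a tertiary amine: a trivalent nitrogen with no H, bonded to three carbons.
The molecule carries 2 separate instances of a dimethylamino group (-N(CH3)2) meeting every constraint; each maps to a distinct set of atoms, giving 2 matches.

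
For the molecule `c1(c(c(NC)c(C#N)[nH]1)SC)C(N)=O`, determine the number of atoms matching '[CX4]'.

2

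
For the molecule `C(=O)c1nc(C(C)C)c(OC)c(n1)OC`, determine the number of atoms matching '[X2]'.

4

The query [X2] means: any atom with exactly two total connections (bonds + H).
Check the 15 heavy atoms by environment: 2× n (aromatic, X2) → match; 4× c (aromatic, X3) → no; 2× O (X2) → match; 5× C (X4) → no; 1× C (X3) → no; 1× O (X1) → no.
Summing the matching environments: 2 + 2 = 4 matching atoms.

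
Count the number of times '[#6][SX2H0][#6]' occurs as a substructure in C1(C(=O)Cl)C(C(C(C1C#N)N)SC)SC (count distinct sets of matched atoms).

2

[#6][SX2H0][#6] is the SMARTS for a thioether: an aliphatic sulfur bridging two carbons with no H on the sulfur.
The molecule carries 2 separate instances of a methylthio ether (-SCH3) meeting every constraint; each maps to a distinct set of atoms, giving 2 matches.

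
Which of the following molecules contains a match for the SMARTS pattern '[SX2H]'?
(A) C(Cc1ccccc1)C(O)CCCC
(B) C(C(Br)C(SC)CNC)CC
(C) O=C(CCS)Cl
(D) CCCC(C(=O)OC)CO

C

[SX2H] describes an aliphatic sulfur with two connections, one being H (a thiol).
(A) has a hydroxyl group (-OH) but it is an -OH, not an -SH.
(B) has a methylthio ether (-SCH3) but the sulfur has H0 (bonded to two carbons), not H1.
(C) contains a thiol (-SH), which satisfies every atom and bond constraint.
(D) has a hydroxyl group (-OH) but it is an -OH, not an -SH.
So the answer is (C).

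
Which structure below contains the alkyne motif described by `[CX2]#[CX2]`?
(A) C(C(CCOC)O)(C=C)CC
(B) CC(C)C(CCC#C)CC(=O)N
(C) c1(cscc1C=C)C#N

B

[CX2]#[CX2] describes a carbon-carbon triple bond (an alkyne).
(A) has a vinyl group (-CH=CH2) but the C=C is a double bond; both carbons are CX3, not CX2.
(B) contains an ethynyl group (-C#CH), which satisfies every atom and bond constraint.
(C) has a vinyl group (-CH=CH2) but the C=C is a double bond; both carbons are CX3, not CX2.
So the answer is (B).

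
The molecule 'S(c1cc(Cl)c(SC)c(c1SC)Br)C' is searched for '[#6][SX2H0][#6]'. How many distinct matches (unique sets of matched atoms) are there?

[#6][SX2H0][#6] is the SMARTS for a thioether: an aliphatic sulfur bridging two carbons with no H on the sulfur.
The molecule carries 3 separate instances of a methylthio ether (-SCH3) meeting every constraint; each maps to a distinct set of atoms, giving 3 matches.

3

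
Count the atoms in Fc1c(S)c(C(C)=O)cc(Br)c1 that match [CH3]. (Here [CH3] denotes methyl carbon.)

1

The query [CH3] means: aliphatic carbon with exactly three hydrogens.
Check the 12 heavy atoms by environment: 2× c (aromatic, H1) → no; 4× c (aromatic, H0) → no; 1× S (H1) → no; 1× F (H0) → no; 1× C (H0) → no; 1× O (H0) → no; 1× C (H3) → match; 1× Br (H0) → no.
That gives 1 matching atom.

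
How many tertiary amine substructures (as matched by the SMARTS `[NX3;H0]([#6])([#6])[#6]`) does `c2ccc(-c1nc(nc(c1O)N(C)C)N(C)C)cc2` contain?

2

[NX3;H0]([#6])([#6])[#6] is the SMARTS for a tertiary amine: a trivalent nitrogen with no H, bonded to three carbons.
The molecule carries 2 separate instances of a dimethylamino group (-N(CH3)2) meeting every constraint; each maps to a distinct set of atoms, giving 2 matches.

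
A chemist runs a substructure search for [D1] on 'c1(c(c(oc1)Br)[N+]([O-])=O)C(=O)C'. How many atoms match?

The query [D1] means: atom with exactly one heavy-atom neighbour (degree 1).
Check the 12 heavy atoms by environment: 1× o (aromatic, D2) → no; 1× c (aromatic, D2) → no; 3× c (aromatic, D3) → no; 1× Br (D1) → match; 1× C (D3) → no; 2× O (D1) → match; 1× C (D1) → match; 1× N (charge +1, D3) → no; 1× O (charge -1, D1) → match.
Summing the matching environments: 1 + 2 + 1 + 1 = 5 matching atoms.

5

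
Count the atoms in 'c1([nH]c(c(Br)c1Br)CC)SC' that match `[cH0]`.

4

The query [cH0] means: aromatic carbon with no attached hydrogen (substituted or ring-fusion).
Check the 11 heavy atoms by environment: 1× n (aromatic, H1) → no; 4× c (aromatic, H0) → match; 2× Br (H0) → no; 1× C (H2) → no; 2× C (H3) → no; 1× S (H0) → no.
That gives 4 matching atoms.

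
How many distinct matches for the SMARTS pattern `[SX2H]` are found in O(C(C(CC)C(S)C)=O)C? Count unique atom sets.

[SX2H] is the SMARTS for a thiol: an aliphatic sulfur with two connections, one being H.
Exactly one fragment in the molecule meets all constraints, giving 1 match.

1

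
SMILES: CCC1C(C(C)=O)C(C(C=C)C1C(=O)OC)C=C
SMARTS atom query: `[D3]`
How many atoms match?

7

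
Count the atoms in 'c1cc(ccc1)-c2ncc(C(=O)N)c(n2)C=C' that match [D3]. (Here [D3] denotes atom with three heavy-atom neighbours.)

The query [D3] means: atom with exactly three heavy-atom neighbours.
Check the 17 heavy atoms by environment: 2× n (aromatic, D2) → no; 4× c (aromatic, D3) → match; 6× c (aromatic, D2) → no; 1× C (D2) → no; 1× C (D1) → no; 1× C (D3) → match; 1× O (D1) → no; 1× N (D1) → no.
Summing the matching environments: 4 + 1 = 5 matching atoms.

5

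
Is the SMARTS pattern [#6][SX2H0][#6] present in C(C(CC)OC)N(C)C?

No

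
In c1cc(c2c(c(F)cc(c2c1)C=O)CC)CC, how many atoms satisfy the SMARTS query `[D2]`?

The query [D2] means: atom with exactly two heavy-atom neighbours.
Check the 17 heavy atoms by environment: 6× c (aromatic, D3) → no; 4× c (aromatic, D2) → match; 3× C (D2) → match; 2× C (D1) → no; 1× O (D1) → no; 1× F (D1) → no.
Summing the matching environments: 4 + 3 = 7 matching atoms.

7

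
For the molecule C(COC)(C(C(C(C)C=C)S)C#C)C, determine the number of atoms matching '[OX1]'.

0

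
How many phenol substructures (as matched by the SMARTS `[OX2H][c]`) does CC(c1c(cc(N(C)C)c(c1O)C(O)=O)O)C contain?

2

[OX2H][c] is the SMARTS for a phenol: a hydroxyl oxygen attached to an aromatic carbon.
The molecule carries 2 separate instances of a hydroxyl group (-OH) meeting every constraint; each maps to a distinct set of atoms, giving 2 matches.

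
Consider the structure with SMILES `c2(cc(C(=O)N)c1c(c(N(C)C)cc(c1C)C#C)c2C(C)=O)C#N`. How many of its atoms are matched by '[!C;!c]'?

5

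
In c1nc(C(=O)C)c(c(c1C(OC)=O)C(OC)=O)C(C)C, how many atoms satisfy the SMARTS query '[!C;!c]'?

6

The query [!C;!c] means: neither aliphatic nor aromatic carbon — same as [!#6].
Check the 20 heavy atoms by environment: 1× n (aromatic) → match; 5× c (aromatic) → no; 9× C → no; 5× O → match.
Summing the matching environments: 1 + 5 = 6 matching atoms.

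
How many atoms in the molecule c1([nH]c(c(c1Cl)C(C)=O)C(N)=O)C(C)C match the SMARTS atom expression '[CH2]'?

0

The query [CH2] means: aliphatic carbon with exactly two hydrogens.
Check the 15 heavy atoms by environment: 1× n (aromatic, H1) → no; 4× c (aromatic, H0) → no; 2× C (H0) → no; 2× O (H0) → no; 3× C (H3) → no; 1× N (H2) → no; 1× C (H1) → no; 1× Cl (H0) → no.
No environment satisfies the query, so 0 matching atoms.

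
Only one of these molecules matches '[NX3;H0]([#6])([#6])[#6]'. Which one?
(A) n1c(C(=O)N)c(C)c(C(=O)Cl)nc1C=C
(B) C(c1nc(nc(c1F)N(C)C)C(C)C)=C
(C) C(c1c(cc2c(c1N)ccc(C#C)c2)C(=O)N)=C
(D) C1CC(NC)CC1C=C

B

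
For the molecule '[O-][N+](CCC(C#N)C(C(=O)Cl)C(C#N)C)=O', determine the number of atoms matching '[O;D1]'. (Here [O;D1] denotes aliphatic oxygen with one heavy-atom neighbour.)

3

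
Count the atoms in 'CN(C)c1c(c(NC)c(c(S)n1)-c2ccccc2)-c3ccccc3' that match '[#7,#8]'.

Check the 24 heavy atoms by environment: 1× n (aromatic) → match; 17× c (aromatic) → no; 2× N → match; 3× C → no; 1× S → no.
Summing the matching environments: 1 + 2 = 3 matching atoms.

3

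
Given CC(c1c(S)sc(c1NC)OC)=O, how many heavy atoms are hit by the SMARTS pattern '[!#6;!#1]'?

5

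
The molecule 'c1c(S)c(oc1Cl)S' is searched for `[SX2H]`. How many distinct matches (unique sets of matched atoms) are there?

2

[SX2H] is the SMARTS for a thiol: an aliphatic sulfur with two connections, one being H.
The molecule carries 2 separate instances of a thiol (-SH) meeting every constraint; each maps to a distinct set of atoms, giving 2 matches.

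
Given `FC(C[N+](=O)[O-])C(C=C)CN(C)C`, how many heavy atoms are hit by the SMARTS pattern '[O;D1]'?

2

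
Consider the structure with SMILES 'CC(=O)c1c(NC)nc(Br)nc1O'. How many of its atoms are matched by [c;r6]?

4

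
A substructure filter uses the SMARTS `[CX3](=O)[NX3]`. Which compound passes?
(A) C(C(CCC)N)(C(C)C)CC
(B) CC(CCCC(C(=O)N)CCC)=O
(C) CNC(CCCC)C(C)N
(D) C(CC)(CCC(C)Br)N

B

[CX3](=O)[NX3] describes a carbonyl carbon bonded to a trivalent nitrogen (an amide).
(A) has a primary amino group (-NH2) but the -NH2 is not attached to a carbonyl carbon.
(B) contains a primary amide (-C(=O)NH2), which satisfies every atom and bond constraint.
(C) has a primary amino group (-NH2) but the -NH2 is not attached to a carbonyl carbon.
(D) has a primary amino group (-NH2) but the -NH2 is not attached to a carbonyl carbon.
So the answer is (B).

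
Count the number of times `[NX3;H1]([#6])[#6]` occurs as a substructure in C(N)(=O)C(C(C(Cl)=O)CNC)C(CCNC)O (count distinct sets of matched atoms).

2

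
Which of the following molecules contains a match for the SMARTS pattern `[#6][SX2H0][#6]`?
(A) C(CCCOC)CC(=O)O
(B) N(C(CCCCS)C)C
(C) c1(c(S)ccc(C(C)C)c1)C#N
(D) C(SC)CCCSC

D

[#6][SX2H0][#6] describes an aliphatic sulfur bridging two carbons with no H on the sulfur (a thioether).
(A) has a methoxy ether (-OCH3) but the bridging atom is O, not S.
(B) has a thiol (-SH) but the sulfur has H1, not H0 bridging two carbons.
(C) has a thiol (-SH) but the sulfur has H1, not H0 bridging two carbons.
(D) contains a methylthio ether (-SCH3), which satisfies every atom and bond constraint.
So the answer is (D).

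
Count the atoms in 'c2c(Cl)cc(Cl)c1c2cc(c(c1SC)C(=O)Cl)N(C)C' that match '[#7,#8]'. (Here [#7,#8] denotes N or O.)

2

The query [#7,#8] means: nitrogen or oxygen (comma = OR).
Check the 20 heavy atoms by environment: 10× c (aromatic) → no; 1× N → match; 4× C → no; 3× Cl → no; 1× S → no; 1× O → match.
Summing the matching environments: 1 + 1 = 2 matching atoms.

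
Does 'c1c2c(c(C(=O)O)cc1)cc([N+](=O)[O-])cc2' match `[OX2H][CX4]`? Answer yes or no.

The pattern [OX2H][CX4] describes a hydroxyl oxygen bound to an sp3 (X4) carbon — an aliphatic alcohol.
The closest candidate here is a carboxylic acid group (-C(=O)OH), but the -OH is on a CX3 carbonyl carbon, not a CX4 carbon. No other fragment satisfies the full query, so there is no match.

No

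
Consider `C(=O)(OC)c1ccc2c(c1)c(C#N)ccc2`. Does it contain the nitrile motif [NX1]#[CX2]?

Yes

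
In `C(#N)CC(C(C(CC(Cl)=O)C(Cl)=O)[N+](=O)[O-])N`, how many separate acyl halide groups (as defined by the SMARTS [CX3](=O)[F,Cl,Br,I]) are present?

2

[CX3](=O)[F,Cl,Br,I] is the SMARTS for an acyl halide: a carbonyl carbon bonded to a halogen.
The molecule carries 2 separate instances of an acyl chloride (-C(=O)Cl) meeting every constraint; each maps to a distinct set of atoms, giving 2 matches.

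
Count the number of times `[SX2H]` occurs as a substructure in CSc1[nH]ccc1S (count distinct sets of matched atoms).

1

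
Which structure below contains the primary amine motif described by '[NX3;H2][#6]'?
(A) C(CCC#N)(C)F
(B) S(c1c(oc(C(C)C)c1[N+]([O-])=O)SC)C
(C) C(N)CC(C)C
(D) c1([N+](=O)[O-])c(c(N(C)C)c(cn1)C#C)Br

C

[NX3;H2][#6] describes a trivalent nitrogen with two H attached to carbon (a primary amine).
(A) has a nitrile (-C#N) but the nitrogen is NX1 (triple-bonded), not NX3 with two H.
(B) has a nitro group (-[N+](=O)[O-]) but the nitrogen is [N+] with no H, not NX3H2.
(C) contains a primary amino group (-NH2), which satisfies every atom and bond constraint.
(D) has a nitro group (-[N+](=O)[O-]) but the nitrogen is [N+] with no H, not NX3H2.
So the answer is (C).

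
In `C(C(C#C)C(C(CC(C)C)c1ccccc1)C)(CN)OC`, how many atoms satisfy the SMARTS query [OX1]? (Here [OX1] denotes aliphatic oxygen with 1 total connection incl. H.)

0

The query [OX1] means: aliphatic oxygen with one total connection — typically a carbonyl =O or an oxide.
Check the 21 heavy atoms by environment: 11× C (X4) → no; 2× C (X2) → no; 6× c (aromatic, X3) → no; 1× N (X3) → no; 1× O (X2) → no.
No environment satisfies the query, so 0 matching atoms.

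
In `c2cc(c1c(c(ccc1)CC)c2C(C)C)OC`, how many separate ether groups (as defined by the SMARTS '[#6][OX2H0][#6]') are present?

1

[#6][OX2H0][#6] is the SMARTS for an ether: an aliphatic oxygen bridging two carbons with no H on the oxygen.
Exactly one fragment in the molecule meets all constraints, giving 1 match.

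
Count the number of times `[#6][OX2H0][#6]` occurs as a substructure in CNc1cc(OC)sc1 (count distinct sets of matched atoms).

[#6][OX2H0][#6] is the SMARTS for an ether: an aliphatic oxygen bridging two carbons with no H on the oxygen.
Exactly one fragment in the molecule meets all constraints, giving 1 match.

1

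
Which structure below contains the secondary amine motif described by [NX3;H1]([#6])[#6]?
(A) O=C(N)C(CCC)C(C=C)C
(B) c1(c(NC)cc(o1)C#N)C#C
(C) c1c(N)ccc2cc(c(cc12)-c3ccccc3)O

[NX3;H1]([#6])[#6] describes a trivalent nitrogen with one H, bonded to two carbons (a secondary amine).
(A) has a primary amide (-C(=O)NH2) but the -C(=O)NH2 nitrogen has H2, not H1.
(B) contains an N-methylamino group (-NHCH3), which satisfies every atom and bond constraint.
(C) has a primary amino group (-NH2) but the nitrogen has H2 and only one carbon neighbour.
So the answer is (B).

B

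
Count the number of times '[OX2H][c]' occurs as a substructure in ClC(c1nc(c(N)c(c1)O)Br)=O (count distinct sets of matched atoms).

[OX2H][c] is the SMARTS for a phenol: a hydroxyl oxygen attached to an aromatic carbon.
Exactly one fragment in the molecule meets all constraints, giving 1 match.

1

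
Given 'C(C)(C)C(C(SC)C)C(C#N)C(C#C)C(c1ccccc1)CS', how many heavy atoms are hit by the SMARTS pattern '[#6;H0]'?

3

The query [#6;H0] means: any carbon with no attached hydrogen.
Check the 23 heavy atoms by environment: 1× C (H2) → no; 7× C (H1) → no; 4× C (H3) → no; 1× c (aromatic, H0) → match; 5× c (aromatic, H1) → no; 1× S (H1) → no; 2× C (H0) → match; 1× N (H0) → no; 1× S (H0) → no.
Summing the matching environments: 1 + 2 = 3 matching atoms.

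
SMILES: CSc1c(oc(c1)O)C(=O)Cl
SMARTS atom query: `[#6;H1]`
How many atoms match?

The query [#6;H1] means: any carbon bearing exactly one hydrogen.
Check the 11 heavy atoms by environment: 1× o (aromatic, H0) → no; 3× c (aromatic, H0) → no; 1× c (aromatic, H1) → match; 1× S (H0) → no; 1× C (H3) → no; 1× O (H1) → no; 1× C (H0) → no; 1× O (H0) → no; 1× Cl (H0) → no.
That gives 1 matching atom.

1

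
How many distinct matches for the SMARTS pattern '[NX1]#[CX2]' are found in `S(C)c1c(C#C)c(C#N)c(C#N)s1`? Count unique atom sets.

2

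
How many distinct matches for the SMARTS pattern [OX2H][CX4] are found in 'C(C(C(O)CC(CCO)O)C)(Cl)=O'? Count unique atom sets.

[OX2H][CX4] is the SMARTS for an aliphatic alcohol: a hydroxyl oxygen bound to an sp3 (X4) carbon.
The molecule carries 3 separate instances of a hydroxyl group (-OH) meeting every constraint; each maps to a distinct set of atoms, giving 3 matches.

3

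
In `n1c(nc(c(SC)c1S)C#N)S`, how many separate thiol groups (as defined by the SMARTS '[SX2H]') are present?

2

[SX2H] is the SMARTS for a thiol: an aliphatic sulfur with two connections, one being H.
The molecule carries 2 separate instances of a thiol (-SH) meeting every constraint; each maps to a distinct set of atoms, giving 2 matches.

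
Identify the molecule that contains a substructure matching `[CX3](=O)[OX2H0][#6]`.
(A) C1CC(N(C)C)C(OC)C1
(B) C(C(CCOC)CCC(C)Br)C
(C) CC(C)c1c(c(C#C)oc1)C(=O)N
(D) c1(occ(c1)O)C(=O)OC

D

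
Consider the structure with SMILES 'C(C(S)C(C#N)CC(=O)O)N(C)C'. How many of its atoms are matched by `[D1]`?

6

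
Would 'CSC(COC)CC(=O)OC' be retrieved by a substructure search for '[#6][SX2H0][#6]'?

The pattern [#6][SX2H0][#6] describes an aliphatic sulfur bridging two carbons with no H on the sulfur — a thioether.
The molecule carries a methylthio ether (-SCH3), whose atoms satisfy every constraint of the query, so the pattern matches.

Yes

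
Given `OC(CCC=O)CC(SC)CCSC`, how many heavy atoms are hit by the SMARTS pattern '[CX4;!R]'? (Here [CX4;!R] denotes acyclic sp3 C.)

The query [CX4;!R] means: aliphatic carbon with four total connections, not in a ring.
Check the 14 heavy atoms by environment: 9× C (X4, acyclic) → match; 1× O (X2, acyclic) → no; 2× S (X2, acyclic) → no; 1× C (X3, acyclic) → no; 1× O (X1, acyclic) → no.
That gives 9 matching atoms.

9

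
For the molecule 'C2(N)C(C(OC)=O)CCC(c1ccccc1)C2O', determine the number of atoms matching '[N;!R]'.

The query [N;!R] means: aliphatic nitrogen not in a ring.
Check the 18 heavy atoms by environment: 6× C (in 6-ring) → no; 2× C (acyclic) → no; 3× O (acyclic) → no; 6× c (aromatic, in 6-ring) → no; 1× N (acyclic) → match.
That gives 1 matching atom.

1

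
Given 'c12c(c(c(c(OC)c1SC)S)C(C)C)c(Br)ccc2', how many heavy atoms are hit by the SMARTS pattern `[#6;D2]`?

3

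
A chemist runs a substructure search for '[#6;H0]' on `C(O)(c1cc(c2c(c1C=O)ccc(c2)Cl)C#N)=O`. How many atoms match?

8

Check the 18 heavy atoms by environment: 6× c (aromatic, H0) → match; 4× c (aromatic, H1) → no; 1× C (H1) → no; 2× O (H0) → no; 1× Cl (H0) → no; 2× C (H0) → match; 1× N (H0) → no; 1× O (H1) → no.
Summing the matching environments: 6 + 2 = 8 matching atoms.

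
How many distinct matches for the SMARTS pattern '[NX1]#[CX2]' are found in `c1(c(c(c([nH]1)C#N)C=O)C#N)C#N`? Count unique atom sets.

3

[NX1]#[CX2] is the SMARTS for a nitrile: a nitrogen triple-bonded to a two-connected carbon.
The molecule carries 3 separate instances of a nitrile (-C#N) meeting every constraint; each maps to a distinct set of atoms, giving 3 matches.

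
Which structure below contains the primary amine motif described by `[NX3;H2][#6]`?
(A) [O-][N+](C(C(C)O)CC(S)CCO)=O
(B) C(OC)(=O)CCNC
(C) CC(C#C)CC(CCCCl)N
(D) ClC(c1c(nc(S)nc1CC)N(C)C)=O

C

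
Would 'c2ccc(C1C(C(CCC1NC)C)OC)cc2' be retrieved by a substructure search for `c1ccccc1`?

The pattern c1ccccc1 describes six aromatic carbons in a ring — a benzene ring.
The molecule carries a phenyl ring, whose atoms satisfy every constraint of the query, so the pattern matches.

Yes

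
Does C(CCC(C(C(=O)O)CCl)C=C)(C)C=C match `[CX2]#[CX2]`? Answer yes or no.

The pattern [CX2]#[CX2] describes a carbon-carbon triple bond — an alkyne.
The closest candidate here is a vinyl group (-CH=CH2), but the C=C is a double bond; both carbons are CX3, not CX2. No other fragment satisfies the full query, so there is no match.

No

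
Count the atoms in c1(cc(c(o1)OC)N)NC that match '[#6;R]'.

The query [#6;R] means: carbon that is part of a ring.
Check the 10 heavy atoms by environment: 1× o (aromatic, in 5-ring) → no; 4× c (aromatic, in 5-ring) → match; 1× O (acyclic) → no; 2× C (acyclic) → no; 2× N (acyclic) → no.
That gives 4 matching atoms.

4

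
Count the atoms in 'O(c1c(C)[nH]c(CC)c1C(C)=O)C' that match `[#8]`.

2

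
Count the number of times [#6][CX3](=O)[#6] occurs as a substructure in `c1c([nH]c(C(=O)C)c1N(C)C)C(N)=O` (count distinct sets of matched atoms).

1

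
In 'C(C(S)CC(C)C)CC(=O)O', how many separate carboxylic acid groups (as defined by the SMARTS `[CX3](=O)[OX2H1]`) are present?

1

[CX3](=O)[OX2H1] is the SMARTS for a carboxylic acid: an sp2 carbon double-bonded to O and single-bonded to an -OH oxygen.
Exactly one fragment in the molecule meets all constraints, giving 1 match.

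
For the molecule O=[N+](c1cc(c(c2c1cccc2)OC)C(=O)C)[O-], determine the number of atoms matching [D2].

The query [D2] means: atom with exactly two heavy-atom neighbours.
Check the 18 heavy atoms by environment: 5× c (aromatic, D3) → no; 5× c (aromatic, D2) → match; 1× N (charge +1, D3) → no; 1× O (charge -1, D1) → no; 2× O (D1) → no; 1× C (D3) → no; 2× C (D1) → no; 1× O (D2) → match.
Summing the matching environments: 5 + 1 = 6 matching atoms.

6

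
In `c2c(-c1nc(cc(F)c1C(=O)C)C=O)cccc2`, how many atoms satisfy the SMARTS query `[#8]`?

2

The query [#8] means: #8 matches any oxygen atom.
Check the 18 heavy atoms by environment: 1× n (aromatic) → no; 11× c (aromatic) → no; 1× F → no; 3× C → no; 2× O → match.
That gives 2 matching atoms.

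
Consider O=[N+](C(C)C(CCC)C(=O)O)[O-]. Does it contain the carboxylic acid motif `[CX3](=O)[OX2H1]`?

Yes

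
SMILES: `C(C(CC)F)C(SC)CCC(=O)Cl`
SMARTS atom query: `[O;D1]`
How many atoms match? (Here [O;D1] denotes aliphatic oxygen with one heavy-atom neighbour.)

The query [O;D1] means: aliphatic oxygen bonded to exactly one heavy atom.
Check the 13 heavy atoms by environment: 2× C (D1) → no; 4× C (D2) → no; 3× C (D3) → no; 1× O (D1) → match; 1× Cl (D1) → no; 1× S (D2) → no; 1× F (D1) → no.
That gives 1 matching atom.

1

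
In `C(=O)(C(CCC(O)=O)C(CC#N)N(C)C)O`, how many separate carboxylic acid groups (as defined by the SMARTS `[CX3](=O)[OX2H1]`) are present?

2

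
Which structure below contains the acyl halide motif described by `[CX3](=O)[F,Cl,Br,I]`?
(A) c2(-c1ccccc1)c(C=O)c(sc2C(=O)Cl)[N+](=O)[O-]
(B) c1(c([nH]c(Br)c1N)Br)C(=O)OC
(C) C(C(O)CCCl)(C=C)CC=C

[CX3](=O)[F,Cl,Br,I] describes a carbonyl carbon bonded to a halogen (an acyl halide).
(A) contains an acyl chloride (-C(=O)Cl), which satisfies every atom and bond constraint.
(B) has a methyl-ester group (-C(=O)OCH3) but the carbonyl is bonded to -O-C, not to a halogen.
(C) has a chloro substituent but the Cl is not on a carbonyl carbon.
So the answer is (A).

A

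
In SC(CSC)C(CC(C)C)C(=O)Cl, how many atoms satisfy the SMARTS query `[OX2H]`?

The query [OX2H] means: aliphatic oxygen with two connections, one of which is H — an -OH oxygen.
Check the 13 heavy atoms by environment: 2× C (H2, X4) → no; 3× C (H1, X4) → no; 1× C (H0, X3) → no; 1× O (H0, X1) → no; 1× Cl (H0, X1) → no; 1× S (H0, X2) → no; 3× C (H3, X4) → no; 1× S (H1, X2) → no.
No environment satisfies the query, so 0 matching atoms.

0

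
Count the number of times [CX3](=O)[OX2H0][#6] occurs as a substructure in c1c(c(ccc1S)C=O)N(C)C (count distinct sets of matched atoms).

0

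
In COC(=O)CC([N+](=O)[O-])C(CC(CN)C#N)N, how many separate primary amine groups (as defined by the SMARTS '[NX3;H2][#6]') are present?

2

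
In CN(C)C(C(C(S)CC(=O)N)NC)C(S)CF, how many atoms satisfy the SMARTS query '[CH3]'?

3

The query [CH3] means: aliphatic carbon with exactly three hydrogens.
Check the 17 heavy atoms by environment: 2× C (H2) → no; 4× C (H1) → no; 1× N (H1) → no; 3× C (H3) → match; 1× N (H0) → no; 2× S (H1) → no; 1× F (H0) → no; 1× C (H0) → no; 1× O (H0) → no; 1× N (H2) → no.
That gives 3 matching atoms.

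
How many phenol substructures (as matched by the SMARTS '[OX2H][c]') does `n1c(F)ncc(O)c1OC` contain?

[OX2H][c] is the SMARTS for a phenol: a hydroxyl oxygen attached to an aromatic carbon.
Exactly one fragment in the molecule meets all constraints, giving 1 match.

1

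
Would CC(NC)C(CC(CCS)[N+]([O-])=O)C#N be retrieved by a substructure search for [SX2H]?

The pattern [SX2H] describes an aliphatic sulfur with two connections, one being H — a thiol.
The molecule carries a thiol (-SH), whose atoms satisfy every constraint of the query, so the pattern matches.

Yes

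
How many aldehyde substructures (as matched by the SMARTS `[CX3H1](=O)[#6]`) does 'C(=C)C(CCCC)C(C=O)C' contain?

1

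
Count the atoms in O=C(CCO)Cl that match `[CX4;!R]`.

The query [CX4;!R] means: aliphatic carbon with four total connections, not in a ring.
Check the 6 heavy atoms by environment: 2× C (X4, acyclic) → match; 1× C (X3, acyclic) → no; 1× O (X1, acyclic) → no; 1× Cl (X1, acyclic) → no; 1× O (X2, acyclic) → no.
That gives 2 matching atoms.

2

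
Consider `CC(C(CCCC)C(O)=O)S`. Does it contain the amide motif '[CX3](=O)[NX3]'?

No

The pattern [CX3](=O)[NX3] describes a carbonyl carbon bonded to a trivalent nitrogen — an amide.
The closest candidate here is a carboxylic acid group (-C(=O)OH), but the carbonyl is bonded to O, not to an NX3 nitrogen. No other fragment satisfies the full query, so there is no match.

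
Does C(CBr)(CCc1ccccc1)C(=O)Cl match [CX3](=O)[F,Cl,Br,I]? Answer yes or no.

Yes

The pattern [CX3](=O)[F,Cl,Br,I] describes a carbonyl carbon bonded to a halogen — an acyl halide.
The molecule carries an acyl chloride (-C(=O)Cl), whose atoms satisfy every constraint of the query, so the pattern matches.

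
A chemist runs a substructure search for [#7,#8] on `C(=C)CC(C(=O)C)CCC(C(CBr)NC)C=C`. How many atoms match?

The query [#7,#8] means: nitrogen or oxygen (comma = OR).
Check the 17 heavy atoms by environment: 14× C → no; 1× N → match; 1× O → match; 1× Br → no.
Summing the matching environments: 1 + 1 = 2 matching atoms.

2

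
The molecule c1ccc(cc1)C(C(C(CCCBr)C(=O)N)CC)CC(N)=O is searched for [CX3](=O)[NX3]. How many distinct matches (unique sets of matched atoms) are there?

[CX3](=O)[NX3] is the SMARTS for an amide: a carbonyl carbon bonded to a trivalent nitrogen.
The molecule carries 2 separate instances of a primary amide (-C(=O)NH2) meeting every constraint; each maps to a distinct set of atoms, giving 2 matches.

2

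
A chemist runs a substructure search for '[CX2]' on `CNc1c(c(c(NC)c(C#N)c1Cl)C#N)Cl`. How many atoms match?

The query [CX2] means: C with X2: aliphatic carbon with exactly 2 total connections.
Check the 16 heavy atoms by environment: 6× c (aromatic, X3) → no; 2× C (X2) → match; 2× N (X1) → no; 2× Cl (X1) → no; 2× N (X3) → no; 2× C (X4) → no.
That gives 2 matching atoms.

2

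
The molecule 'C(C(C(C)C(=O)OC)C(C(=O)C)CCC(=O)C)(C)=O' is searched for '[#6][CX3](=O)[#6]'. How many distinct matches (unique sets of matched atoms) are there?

3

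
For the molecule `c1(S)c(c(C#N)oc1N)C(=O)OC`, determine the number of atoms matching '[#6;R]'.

The query [#6;R] means: carbon that is part of a ring.
Check the 13 heavy atoms by environment: 1× o (aromatic, in 5-ring) → no; 4× c (aromatic, in 5-ring) → match; 3× C (acyclic) → no; 2× O (acyclic) → no; 2× N (acyclic) → no; 1× S (acyclic) → no.
That gives 4 matching atoms.

4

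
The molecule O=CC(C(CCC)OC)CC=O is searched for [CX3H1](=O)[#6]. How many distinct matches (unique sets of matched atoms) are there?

[CX3H1](=O)[#6] is the SMARTS for an aldehyde: an sp2 carbon with one H, double-bonded to O and single-bonded to carbon.
The molecule carries 2 separate instances of an aldehyde (-CHO) meeting every constraint; each maps to a distinct set of atoms, giving 2 matches.

2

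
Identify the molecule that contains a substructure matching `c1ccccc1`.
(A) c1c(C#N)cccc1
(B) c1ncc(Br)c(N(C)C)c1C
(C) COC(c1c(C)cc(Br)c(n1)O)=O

A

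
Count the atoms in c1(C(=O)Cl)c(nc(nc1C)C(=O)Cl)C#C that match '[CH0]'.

Check the 15 heavy atoms by environment: 2× n (aromatic, H0) → no; 4× c (aromatic, H0) → no; 1× C (H3) → no; 3× C (H0) → match; 2× O (H0) → no; 2× Cl (H0) → no; 1× C (H1) → no.
That gives 3 matching atoms.

3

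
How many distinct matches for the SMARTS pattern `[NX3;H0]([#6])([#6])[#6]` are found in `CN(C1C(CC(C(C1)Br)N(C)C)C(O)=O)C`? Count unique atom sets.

[NX3;H0]([#6])([#6])[#6] is the SMARTS for a tertiary amine: a trivalent nitrogen with no H, bonded to three carbons.
The molecule carries 2 separate instances of a dimethylamino group (-N(CH3)2) meeting every constraint; each maps to a distinct set of atoms, giving 2 matches.

2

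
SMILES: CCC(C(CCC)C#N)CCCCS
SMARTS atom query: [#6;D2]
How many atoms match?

The query [#6;D2] means: any carbon bonded to exactly two heavy atoms.
Check the 14 heavy atoms by environment: 8× C (D2) → match; 2× C (D3) → no; 1× N (D1) → no; 2× C (D1) → no; 1× S (D1) → no.
That gives 8 matching atoms.

8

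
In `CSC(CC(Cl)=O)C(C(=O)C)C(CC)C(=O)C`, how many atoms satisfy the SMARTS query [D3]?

6

Check the 17 heavy atoms by environment: 2× C (D2) → no; 6× C (D3) → match; 4× C (D1) → no; 3× O (D1) → no; 1× Cl (D1) → no; 1× S (D2) → no.
That gives 6 matching atoms.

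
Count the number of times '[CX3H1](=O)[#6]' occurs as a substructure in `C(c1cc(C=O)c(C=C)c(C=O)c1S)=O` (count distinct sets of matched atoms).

3

[CX3H1](=O)[#6] is the SMARTS for an aldehyde: an sp2 carbon with one H, double-bonded to O and single-bonded to carbon.
The molecule carries 3 separate instances of an aldehyde (-CHO) meeting every constraint; each maps to a distinct set of atoms, giving 3 matches.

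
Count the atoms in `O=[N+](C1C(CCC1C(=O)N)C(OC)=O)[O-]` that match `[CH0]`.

2

The query [CH0] means: aliphatic carbon with no attached hydrogen.
Check the 15 heavy atoms by environment: 3× C (H1) → no; 2× C (H2) → no; 2× C (H0) → match; 4× O (H0) → no; 1× C (H3) → no; 1× N (H2) → no; 1× N (charge +1, H0) → no; 1× O (charge -1, H0) → no.
That gives 2 matching atoms.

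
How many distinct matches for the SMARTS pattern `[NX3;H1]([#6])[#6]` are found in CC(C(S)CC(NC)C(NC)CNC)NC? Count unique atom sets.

[NX3;H1]([#6])[#6] is the SMARTS for a secondary amine: a trivalent nitrogen with one H, bonded to two carbons.
The molecule carries 4 separate instances of an N-methylamino group (-NHCH3) meeting every constraint; each maps to a distinct set of atoms, giving 4 matches.

4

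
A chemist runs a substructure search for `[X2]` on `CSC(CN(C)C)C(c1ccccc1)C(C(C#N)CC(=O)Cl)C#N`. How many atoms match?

3

The query [X2] means: any atom with exactly two total connections (bonds + H).
Check the 24 heavy atoms by environment: 9× C (X4) → no; 6× c (aromatic, X3) → no; 1× S (X2) → match; 1× N (X3) → no; 1× C (X3) → no; 1× O (X1) → no; 1× Cl (X1) → no; 2× C (X2) → match; 2× N (X1) → no.
Summing the matching environments: 1 + 2 = 3 matching atoms.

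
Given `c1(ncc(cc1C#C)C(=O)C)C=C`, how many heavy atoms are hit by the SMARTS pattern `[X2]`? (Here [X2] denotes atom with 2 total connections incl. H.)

The query [X2] means: any atom with exactly two total connections (bonds + H).
Check the 13 heavy atoms by environment: 1× n (aromatic, X2) → match; 5× c (aromatic, X3) → no; 3× C (X3) → no; 2× C (X2) → match; 1× O (X1) → no; 1× C (X4) → no.
Summing the matching environments: 1 + 2 = 3 matching atoms.

3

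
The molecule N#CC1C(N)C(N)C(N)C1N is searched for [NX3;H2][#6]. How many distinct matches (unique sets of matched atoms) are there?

[NX3;H2][#6] is the SMARTS for a primary amine: a trivalent nitrogen with two H attached to carbon.
The molecule carries 4 separate instances of a primary amino group (-NH2) meeting every constraint; each maps to a distinct set of atoms, giving 4 matches.

4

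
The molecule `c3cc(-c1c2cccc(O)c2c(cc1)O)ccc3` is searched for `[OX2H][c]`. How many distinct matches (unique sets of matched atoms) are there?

2

[OX2H][c] is the SMARTS for a phenol: a hydroxyl oxygen attached to an aromatic carbon.
The molecule carries 2 separate instances of a hydroxyl group (-OH) meeting every constraint; each maps to a distinct set of atoms, giving 2 matches.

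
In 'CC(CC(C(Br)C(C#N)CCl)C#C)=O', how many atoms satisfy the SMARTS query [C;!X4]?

4

The query [C;!X4] means: aliphatic carbon that does not have four total connections.
Check the 14 heavy atoms by environment: 6× C (X4) → no; 3× C (X2) → match; 1× C (X3) → match; 1× O (X1) → no; 1× Cl (X1) → no; 1× N (X1) → no; 1× Br (X1) → no.
Summing the matching environments: 3 + 1 = 4 matching atoms.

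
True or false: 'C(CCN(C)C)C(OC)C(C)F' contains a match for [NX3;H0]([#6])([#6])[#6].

True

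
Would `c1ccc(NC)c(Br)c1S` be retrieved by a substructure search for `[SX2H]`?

The pattern [SX2H] describes an aliphatic sulfur with two connections, one being H — a thiol.
The molecule carries a thiol (-SH), whose atoms satisfy every constraint of the query, so the pattern matches.

Yes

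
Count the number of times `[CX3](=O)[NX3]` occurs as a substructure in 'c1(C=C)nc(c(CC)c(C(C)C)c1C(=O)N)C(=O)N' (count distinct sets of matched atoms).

2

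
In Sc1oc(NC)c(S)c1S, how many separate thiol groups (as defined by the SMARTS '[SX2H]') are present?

[SX2H] is the SMARTS for a thiol: an aliphatic sulfur with two connections, one being H.
The molecule carries 3 separate instances of a thiol (-SH) meeting every constraint; each maps to a distinct set of atoms, giving 3 matches.

3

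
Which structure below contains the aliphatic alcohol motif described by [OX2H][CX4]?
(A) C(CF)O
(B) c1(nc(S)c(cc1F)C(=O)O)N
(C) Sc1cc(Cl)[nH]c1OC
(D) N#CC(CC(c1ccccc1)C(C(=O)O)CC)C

[OX2H][CX4] describes a hydroxyl oxygen bound to an sp3 (X4) carbon (an aliphatic alcohol).
(A) contains a hydroxyl group (-OH), which satisfies every atom and bond constraint.
(B) has a carboxylic acid group (-C(=O)OH) but the -OH is on a CX3 carbonyl carbon, not a CX4 carbon.
(C) has a methoxy ether (-OCH3) but the oxygen has H0 (ether), not H1.
(D) has a carboxylic acid group (-C(=O)OH) but the -OH is on a CX3 carbonyl carbon, not a CX4 carbon.
So the answer is (A).

A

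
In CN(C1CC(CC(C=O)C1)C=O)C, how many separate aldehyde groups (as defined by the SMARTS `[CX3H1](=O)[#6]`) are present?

2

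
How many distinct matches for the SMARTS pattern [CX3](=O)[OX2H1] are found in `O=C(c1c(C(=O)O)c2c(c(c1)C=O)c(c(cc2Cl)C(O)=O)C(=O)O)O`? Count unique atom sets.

[CX3](=O)[OX2H1] is the SMARTS for a carboxylic acid: an sp2 carbon double-bonded to O and single-bonded to an -OH oxygen.
The molecule carries 4 separate instances of a carboxylic acid group (-C(=O)OH) meeting every constraint; each maps to a distinct set of atoms, giving 4 matches.

4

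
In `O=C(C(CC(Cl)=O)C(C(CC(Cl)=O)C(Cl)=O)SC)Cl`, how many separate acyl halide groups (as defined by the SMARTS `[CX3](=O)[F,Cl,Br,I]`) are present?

[CX3](=O)[F,Cl,Br,I] is the SMARTS for an acyl halide: a carbonyl carbon bonded to a halogen.
The molecule carries 4 separate instances of an acyl chloride (-C(=O)Cl) meeting every constraint; each maps to a distinct set of atoms, giving 4 matches.

4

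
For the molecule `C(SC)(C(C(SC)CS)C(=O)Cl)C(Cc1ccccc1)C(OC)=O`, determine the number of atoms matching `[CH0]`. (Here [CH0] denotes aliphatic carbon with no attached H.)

2

The query [CH0] means: aliphatic carbon with no attached hydrogen.
Check the 24 heavy atoms by environment: 2× C (H2) → no; 4× C (H1) → no; 2× S (H0) → no; 3× C (H3) → no; 2× C (H0) → match; 3× O (H0) → no; 1× Cl (H0) → no; 1× c (aromatic, H0) → no; 5× c (aromatic, H1) → no; 1× S (H1) → no.
That gives 2 matching atoms.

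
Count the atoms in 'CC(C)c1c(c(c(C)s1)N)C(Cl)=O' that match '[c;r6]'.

0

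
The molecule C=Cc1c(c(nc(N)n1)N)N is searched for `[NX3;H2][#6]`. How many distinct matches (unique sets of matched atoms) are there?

3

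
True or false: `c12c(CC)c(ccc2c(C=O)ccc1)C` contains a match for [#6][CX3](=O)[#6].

False

The pattern [#6][CX3](=O)[#6] describes a carbonyl carbon (no H) flanked by two carbons — a ketone.
The closest candidate here is an aldehyde (-CHO), but the carbonyl carbon has H1, so it is not flanked by two carbons. No other fragment satisfies the full query, so there is no match.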